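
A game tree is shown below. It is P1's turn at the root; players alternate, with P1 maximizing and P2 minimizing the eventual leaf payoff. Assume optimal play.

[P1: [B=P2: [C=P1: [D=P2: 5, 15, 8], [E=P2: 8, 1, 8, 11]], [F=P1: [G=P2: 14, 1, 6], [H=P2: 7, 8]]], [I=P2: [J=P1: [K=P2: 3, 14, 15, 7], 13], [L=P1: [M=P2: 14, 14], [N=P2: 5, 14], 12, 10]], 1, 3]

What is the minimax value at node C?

D: min(5, 15, 8) = 5
E: min(8, 1, 8, 11) = 1
C: max(5, 1) = 5

5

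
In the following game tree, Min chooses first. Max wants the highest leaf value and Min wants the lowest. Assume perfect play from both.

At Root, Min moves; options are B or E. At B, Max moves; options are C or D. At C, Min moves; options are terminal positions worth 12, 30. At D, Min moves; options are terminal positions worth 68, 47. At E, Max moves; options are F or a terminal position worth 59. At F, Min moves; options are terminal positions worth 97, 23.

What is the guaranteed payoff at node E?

59

F: min(97, 23) = 23
E: max(23, 59) = 59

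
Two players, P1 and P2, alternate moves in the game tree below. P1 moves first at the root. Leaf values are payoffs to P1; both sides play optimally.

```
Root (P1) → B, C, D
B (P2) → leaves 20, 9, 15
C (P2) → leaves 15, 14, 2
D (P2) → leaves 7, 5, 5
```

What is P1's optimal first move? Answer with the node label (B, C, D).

B

B (P2): min(20, 9, 15) = 9
C (P2): min(15, 14, 2) = 2
D (P2): min(7, 5, 5) = 5
Root (P1): max(9, 2, 5) = 9
P1 picks the child with the highest value: B (value 9).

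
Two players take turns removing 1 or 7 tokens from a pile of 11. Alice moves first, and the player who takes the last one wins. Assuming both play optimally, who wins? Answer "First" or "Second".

First

i:   0  1  2  3  4  5  6  7  8  9 10 11
     L  W  L  W  L  W  L  W  L  W  L  W
Position 11 is W, so the first player wins.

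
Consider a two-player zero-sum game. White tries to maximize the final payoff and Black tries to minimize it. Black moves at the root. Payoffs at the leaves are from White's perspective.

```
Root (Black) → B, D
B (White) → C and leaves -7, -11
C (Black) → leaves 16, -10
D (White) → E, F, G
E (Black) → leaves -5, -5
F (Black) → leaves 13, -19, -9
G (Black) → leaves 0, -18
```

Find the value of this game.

-7

C (Black): min(16, -10) = -10
B (White): max(-10, -7, -11) = -7
E (Black): min(-5, -5) = -5
F (Black): min(13, -19, -9) = -19
G (Black): min(0, -18) = -18
D (White): max(-5, -19, -18) = -5
Root (Black): min(-7, -5) = -7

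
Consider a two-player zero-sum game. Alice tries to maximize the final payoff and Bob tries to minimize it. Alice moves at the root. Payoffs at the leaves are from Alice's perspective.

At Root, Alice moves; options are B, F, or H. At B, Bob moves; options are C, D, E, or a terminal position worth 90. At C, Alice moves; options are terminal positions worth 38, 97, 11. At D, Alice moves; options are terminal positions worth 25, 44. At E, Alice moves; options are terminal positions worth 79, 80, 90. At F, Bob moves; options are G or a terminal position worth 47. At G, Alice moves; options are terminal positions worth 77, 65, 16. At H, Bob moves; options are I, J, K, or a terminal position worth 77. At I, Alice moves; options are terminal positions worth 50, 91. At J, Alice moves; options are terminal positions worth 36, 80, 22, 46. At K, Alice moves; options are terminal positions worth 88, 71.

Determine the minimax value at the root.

77

C (Alice): max(38, 97, 11) = 97
D (Alice): max(25, 44) = 44
E (Alice): max(79, 80, 90) = 90
B (Bob): min(97, 44, 90, 90) = 44
G (Alice): max(77, 65, 16) = 77
F (Bob): min(77, 47) = 47
I (Alice): max(50, 91) = 91
J (Alice): max(36, 80, 22, 46) = 80
K (Alice): max(88, 71) = 88
H (Bob): min(91, 80, 88, 77) = 77
Root (Alice): max(44, 47, 77) = 77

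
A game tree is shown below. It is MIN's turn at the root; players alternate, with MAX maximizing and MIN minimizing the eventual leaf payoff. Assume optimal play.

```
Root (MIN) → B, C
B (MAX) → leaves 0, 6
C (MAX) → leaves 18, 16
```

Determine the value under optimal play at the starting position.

6

B (MAX): max(0, 6) = 6
C (MAX): max(18, 16) = 18
Root (MIN): min(6, 18) = 6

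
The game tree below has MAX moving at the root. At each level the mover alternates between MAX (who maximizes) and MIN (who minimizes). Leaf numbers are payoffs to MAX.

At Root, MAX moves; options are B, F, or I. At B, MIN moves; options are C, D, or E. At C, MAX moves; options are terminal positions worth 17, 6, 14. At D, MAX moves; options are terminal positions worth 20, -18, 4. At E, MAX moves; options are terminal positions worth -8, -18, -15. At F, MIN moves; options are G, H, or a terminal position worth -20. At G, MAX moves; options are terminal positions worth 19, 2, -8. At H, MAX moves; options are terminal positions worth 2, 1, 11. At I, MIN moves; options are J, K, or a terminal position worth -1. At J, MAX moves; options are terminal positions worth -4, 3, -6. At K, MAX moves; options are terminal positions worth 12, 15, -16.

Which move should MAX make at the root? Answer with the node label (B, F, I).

C (MAX): max(17, 6, 14) = 17
D (MAX): max(20, -18, 4) = 20
E (MAX): max(-8, -18, -15) = -8
B (MIN): min(17, 20, -8) = -8
G (MAX): max(19, 2, -8) = 19
H (MAX): max(2, 1, 11) = 11
F (MIN): min(19, 11, -20) = -20
J (MAX): max(-4, 3, -6) = 3
K (MAX): max(12, 15, -16) = 15
I (MIN): min(3, 15, -1) = -1
Root (MAX): max(-8, -20, -1) = -1
MAX picks the child with the highest value: I (value -1).

I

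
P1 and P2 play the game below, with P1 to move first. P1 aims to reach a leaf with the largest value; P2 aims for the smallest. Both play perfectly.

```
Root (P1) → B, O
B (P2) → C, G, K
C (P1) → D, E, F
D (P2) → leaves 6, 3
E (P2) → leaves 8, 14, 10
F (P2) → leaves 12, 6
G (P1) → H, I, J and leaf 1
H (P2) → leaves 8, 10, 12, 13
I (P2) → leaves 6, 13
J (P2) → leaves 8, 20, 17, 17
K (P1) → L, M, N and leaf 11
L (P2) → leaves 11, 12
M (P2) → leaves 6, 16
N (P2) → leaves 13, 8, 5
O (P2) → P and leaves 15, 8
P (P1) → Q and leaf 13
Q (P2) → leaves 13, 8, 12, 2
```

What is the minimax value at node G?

H: min(8, 10, 12, 13) = 8
I: min(6, 13) = 6
J: min(8, 20, 17, 17) = 8
G: max(8, 6, 8, 1) = 8

8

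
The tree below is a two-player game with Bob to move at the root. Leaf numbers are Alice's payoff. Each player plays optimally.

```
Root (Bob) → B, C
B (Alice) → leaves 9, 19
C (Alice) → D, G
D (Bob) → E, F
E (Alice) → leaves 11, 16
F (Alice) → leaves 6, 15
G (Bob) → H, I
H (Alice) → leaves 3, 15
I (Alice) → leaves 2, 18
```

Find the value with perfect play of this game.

15

B (Alice): max(9, 19) = 19
E (Alice): max(11, 16) = 16
F (Alice): max(6, 15) = 15
D (Bob): min(16, 15) = 15
H (Alice): max(3, 15) = 15
I (Alice): max(2, 18) = 18
G (Bob): min(15, 18) = 15
C (Alice): max(15, 15) = 15
Root (Bob): min(19, 15) = 15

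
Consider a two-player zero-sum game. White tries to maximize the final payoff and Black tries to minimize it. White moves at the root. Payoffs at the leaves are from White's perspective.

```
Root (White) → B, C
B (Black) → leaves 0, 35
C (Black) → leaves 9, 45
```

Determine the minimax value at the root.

9

B (Black): min(0, 35) = 0
C (Black): min(9, 45) = 9
Root (White): max(0, 9) = 9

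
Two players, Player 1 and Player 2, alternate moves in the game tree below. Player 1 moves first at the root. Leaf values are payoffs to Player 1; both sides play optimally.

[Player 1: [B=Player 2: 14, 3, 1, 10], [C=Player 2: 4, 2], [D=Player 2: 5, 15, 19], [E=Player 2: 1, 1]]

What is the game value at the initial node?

5

B (Player 2): min(14, 3, 1, 10) = 1
C (Player 2): min(4, 2) = 2
D (Player 2): min(5, 15, 19) = 5
E (Player 2): min(1, 1) = 1
Root (Player 1): max(1, 2, 5, 1) = 5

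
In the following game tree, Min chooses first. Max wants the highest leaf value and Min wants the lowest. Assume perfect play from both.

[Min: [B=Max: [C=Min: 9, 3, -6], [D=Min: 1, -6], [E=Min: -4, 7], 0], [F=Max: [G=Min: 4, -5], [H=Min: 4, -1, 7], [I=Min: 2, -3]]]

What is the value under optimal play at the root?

C (Min): min(9, 3, -6) = -6
D (Min): min(1, -6) = -6
E (Min): min(-4, 7) = -4
B (Max): max(-6, -6, -4, 0) = 0
G (Min): min(4, -5) = -5
H (Min): min(4, -1, 7) = -1
I (Min): min(2, -3) = -3
F (Max): max(-5, -1, -3) = -1
Root (Min): min(0, -1) = -1

-1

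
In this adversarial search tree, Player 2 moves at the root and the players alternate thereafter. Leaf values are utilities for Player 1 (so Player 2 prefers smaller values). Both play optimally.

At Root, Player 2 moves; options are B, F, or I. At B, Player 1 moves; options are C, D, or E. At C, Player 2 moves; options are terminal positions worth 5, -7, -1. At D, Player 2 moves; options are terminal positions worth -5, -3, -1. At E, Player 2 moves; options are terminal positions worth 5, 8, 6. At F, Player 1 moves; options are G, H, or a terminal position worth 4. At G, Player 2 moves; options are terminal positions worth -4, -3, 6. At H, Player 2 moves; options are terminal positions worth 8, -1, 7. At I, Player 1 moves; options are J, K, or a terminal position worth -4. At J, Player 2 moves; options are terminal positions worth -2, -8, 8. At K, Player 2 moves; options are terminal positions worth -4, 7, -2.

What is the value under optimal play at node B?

5

C: min(5, -7, -1) = -7
D: min(-5, -3, -1) = -5
E: min(5, 8, 6) = 5
B: max(-7, -5, 5) = 5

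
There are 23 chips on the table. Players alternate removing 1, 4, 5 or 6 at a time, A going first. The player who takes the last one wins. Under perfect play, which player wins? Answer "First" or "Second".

W/L table (W = player to move can force a win):
i:   0  1  2  3  4  5  6  7  8  9 10 11 12 13 14 15 16 17 18 19 20 21 22 23
     L  W  L  W  W  W  W  W  W  L  W  L  W  W  W  W  W  W  L  W  L  W  W  W
Position 23 is W, so the first player wins.

First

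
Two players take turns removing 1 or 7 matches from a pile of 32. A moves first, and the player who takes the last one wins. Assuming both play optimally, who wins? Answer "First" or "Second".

W/L table (W = player to move can force a win):
i:   0  1  2  3  4  5  6  7  8  9 10 11 12 13 14 15 16 17 18 19 20 21 22 23 24 25 26 27 28 29 30 31 32
     L  W  L  W  L  W  L  W  L  W  L  W  L  W  L  W  L  W  L  W  L  W  L  W  L  W  L  W  L  W  L  W  L
Position 32 is L, so the second player wins.

Second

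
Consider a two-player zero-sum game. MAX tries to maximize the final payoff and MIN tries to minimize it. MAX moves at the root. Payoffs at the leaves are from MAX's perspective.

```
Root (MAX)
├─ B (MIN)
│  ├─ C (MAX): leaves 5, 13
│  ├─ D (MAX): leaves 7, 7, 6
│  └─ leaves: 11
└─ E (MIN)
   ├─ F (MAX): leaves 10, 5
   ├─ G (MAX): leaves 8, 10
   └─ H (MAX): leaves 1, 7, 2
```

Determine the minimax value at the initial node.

C (MAX): max(5, 13) = 13
D (MAX): max(7, 7, 6) = 7
B (MIN): min(13, 7, 11) = 7
F (MAX): max(10, 5) = 10
G (MAX): max(8, 10) = 10
H (MAX): max(1, 7, 2) = 7
E (MIN): min(10, 10, 7) = 7
Root (MAX): max(7, 7) = 7

7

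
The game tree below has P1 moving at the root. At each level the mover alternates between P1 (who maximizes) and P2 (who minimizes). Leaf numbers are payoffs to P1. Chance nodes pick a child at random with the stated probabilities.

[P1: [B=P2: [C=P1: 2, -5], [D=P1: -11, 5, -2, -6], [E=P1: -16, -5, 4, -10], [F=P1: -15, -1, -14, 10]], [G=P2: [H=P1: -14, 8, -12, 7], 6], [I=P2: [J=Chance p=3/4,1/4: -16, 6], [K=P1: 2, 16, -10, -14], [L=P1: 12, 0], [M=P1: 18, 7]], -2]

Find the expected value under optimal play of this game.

6

C (P1): max(2, -5) = 2
D (P1): max(-11, 5, -2, -6) = 5
E (P1): max(-16, -5, 4, -10) = 4
F (P1): max(-15, -1, -14, 10) = 10
B (P2): min(2, 5, 4, 10) = 2
H (P1): max(-14, 8, -12, 7) = 8
G (P2): min(8, 6) = 6
J (Chance): 3/4·-16 + 1/4·6 = -10.5
K (P1): max(2, 16, -10, -14) = 16
L (P1): max(12, 0) = 12
M (P1): max(18, 7) = 18
I (P2): min(-10.5, 16, 12, 18) = -10.5
Root (P1): max(2, 6, -10.5, -2) = 6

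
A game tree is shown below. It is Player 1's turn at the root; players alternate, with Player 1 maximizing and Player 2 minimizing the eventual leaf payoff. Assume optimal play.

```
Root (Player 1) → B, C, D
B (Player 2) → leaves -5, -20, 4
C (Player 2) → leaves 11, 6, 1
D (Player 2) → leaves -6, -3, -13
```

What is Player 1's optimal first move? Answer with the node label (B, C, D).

C

B (Player 2): min(-5, -20, 4) = -20
C (Player 2): min(11, 6, 1) = 1
D (Player 2): min(-6, -3, -13) = -13
Root (Player 1): max(-20, 1, -13) = 1
Player 1 picks the child with the highest value: C (value 1).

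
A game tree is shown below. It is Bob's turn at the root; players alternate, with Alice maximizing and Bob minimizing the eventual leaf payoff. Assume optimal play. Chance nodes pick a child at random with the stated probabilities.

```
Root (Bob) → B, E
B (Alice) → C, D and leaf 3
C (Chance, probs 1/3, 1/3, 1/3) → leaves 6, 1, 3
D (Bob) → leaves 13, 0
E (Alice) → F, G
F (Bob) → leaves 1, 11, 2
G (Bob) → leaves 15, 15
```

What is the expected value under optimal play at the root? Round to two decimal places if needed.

3.33

C (Chance): 1/3·6 + 1/3·1 + 1/3·3 = 3.33
D (Bob): min(13, 0) = 0
B (Alice): max(3.33, 0, 3) = 3.33
F (Bob): min(1, 11, 2) = 1
G (Bob): min(15, 15) = 15
E (Alice): max(1, 15) = 15
Root (Bob): min(3.33, 15) = 3.33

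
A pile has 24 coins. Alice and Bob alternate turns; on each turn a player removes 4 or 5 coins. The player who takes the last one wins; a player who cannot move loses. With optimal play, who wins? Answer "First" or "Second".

First

Positions where the player to move wins (W) vs loses (L):
i:   0  1  2  3  4  5  6  7  8  9 10 11 12 13 14 15 16 17 18 19 20 21 22 23 24
     L  L  L  L  W  W  W  W  W  L  L  L  L  W  W  W  W  W  L  L  L  L  W  W  W
Position 24 is W, so the first player wins.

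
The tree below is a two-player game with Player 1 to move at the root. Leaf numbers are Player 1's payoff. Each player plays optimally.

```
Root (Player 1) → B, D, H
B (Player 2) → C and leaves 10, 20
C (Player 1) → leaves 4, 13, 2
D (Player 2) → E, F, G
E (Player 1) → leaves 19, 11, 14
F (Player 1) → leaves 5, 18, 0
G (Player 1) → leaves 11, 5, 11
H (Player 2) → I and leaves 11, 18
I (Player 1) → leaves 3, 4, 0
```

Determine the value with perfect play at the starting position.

11

C (Player 1): max(4, 13, 2) = 13
B (Player 2): min(13, 10, 20) = 10
E (Player 1): max(19, 11, 14) = 19
F (Player 1): max(5, 18, 0) = 18
G (Player 1): max(11, 5, 11) = 11
D (Player 2): min(19, 18, 11) = 11
I (Player 1): max(3, 4, 0) = 4
H (Player 2): min(4, 11, 18) = 4
Root (Player 1): max(10, 11, 4) = 11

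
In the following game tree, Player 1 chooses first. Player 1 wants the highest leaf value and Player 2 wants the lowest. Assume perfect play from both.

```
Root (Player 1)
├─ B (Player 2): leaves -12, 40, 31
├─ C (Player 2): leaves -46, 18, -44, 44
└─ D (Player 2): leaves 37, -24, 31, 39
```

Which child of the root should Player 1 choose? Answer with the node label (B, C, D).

B (Player 2): min(-12, 40, 31) = -12
C (Player 2): min(-46, 18, -44, 44) = -46
D (Player 2): min(37, -24, 31, 39) = -24
Root (Player 1): max(-12, -46, -24) = -12
Player 1 picks the child with the highest value: B (value -12).

B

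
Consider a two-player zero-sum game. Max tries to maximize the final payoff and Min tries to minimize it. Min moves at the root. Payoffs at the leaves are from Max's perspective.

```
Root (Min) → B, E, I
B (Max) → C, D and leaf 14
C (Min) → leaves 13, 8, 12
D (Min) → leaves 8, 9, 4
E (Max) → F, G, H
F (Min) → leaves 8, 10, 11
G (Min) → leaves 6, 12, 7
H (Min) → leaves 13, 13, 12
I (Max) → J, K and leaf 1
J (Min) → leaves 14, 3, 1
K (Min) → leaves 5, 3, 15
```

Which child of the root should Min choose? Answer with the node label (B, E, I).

I

C (Min): min(13, 8, 12) = 8
D (Min): min(8, 9, 4) = 4
B (Max): max(8, 4, 14) = 14
F (Min): min(8, 10, 11) = 8
G (Min): min(6, 12, 7) = 6
H (Min): min(13, 13, 12) = 12
E (Max): max(8, 6, 12) = 12
J (Min): min(14, 3, 1) = 1
K (Min): min(5, 3, 15) = 3
I (Max): max(1, 3, 1) = 3
Root (Min): min(14, 12, 3) = 3
Min picks the child with the lowest value: I (value 3).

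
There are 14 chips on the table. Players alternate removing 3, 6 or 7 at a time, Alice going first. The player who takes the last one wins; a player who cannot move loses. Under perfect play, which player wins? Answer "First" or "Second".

Compute winning (W) and losing (L) positions by backward induction:
i:   0  1  2  3  4  5  6  7  8  9 10 11 12 13 14
     L  L  L  W  W  W  W  W  W  W  L  L  L  W  W
Position 14 is W, so the first player wins.

First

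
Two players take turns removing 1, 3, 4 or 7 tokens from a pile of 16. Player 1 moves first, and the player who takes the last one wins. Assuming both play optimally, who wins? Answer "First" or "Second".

Compute winning (W) and losing (L) positions by backward induction:
i:   0  1  2  3  4  5  6  7  8  9 10 11 12 13 14 15 16
     L  W  L  W  W  W  W  W  L  W  L  W  W  W  W  W  L
Position 16 is L, so the second player wins.

Second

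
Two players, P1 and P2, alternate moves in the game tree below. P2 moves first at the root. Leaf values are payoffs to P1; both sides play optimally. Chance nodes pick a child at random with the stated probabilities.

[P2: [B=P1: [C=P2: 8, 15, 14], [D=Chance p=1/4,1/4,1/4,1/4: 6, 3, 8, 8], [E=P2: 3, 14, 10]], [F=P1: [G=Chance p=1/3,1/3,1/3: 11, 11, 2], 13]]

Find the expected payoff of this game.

C (P2): min(8, 15, 14) = 8
D (Chance): 1/4·6 + 1/4·3 + 1/4·8 + 1/4·8 = 6.25
E (P2): min(3, 14, 10) = 3
B (P1): max(8, 6.25, 3) = 8
G (Chance): 1/3·11 + 1/3·11 + 1/3·2 = 8
F (P1): max(8, 13) = 13
Root (P2): min(8, 13) = 8

8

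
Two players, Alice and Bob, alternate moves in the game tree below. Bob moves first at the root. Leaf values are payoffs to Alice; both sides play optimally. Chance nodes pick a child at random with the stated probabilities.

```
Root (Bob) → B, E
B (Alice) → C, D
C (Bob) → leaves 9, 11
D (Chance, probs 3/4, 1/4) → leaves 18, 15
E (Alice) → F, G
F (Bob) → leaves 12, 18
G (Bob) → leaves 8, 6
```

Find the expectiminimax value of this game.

12

C (Bob): min(9, 11) = 9
D (Chance): 3/4·18 + 1/4·15 = 17.25
B (Alice): max(9, 17.25) = 17.25
F (Bob): min(12, 18) = 12
G (Bob): min(8, 6) = 6
E (Alice): max(12, 6) = 12
Root (Bob): min(17.25, 12) = 12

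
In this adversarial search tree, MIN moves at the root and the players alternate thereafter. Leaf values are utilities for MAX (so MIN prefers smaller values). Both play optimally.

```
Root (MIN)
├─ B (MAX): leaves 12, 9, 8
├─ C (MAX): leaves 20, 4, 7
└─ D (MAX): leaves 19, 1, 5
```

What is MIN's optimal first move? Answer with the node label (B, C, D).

B (MAX): max(12, 9, 8) = 12
C (MAX): max(20, 4, 7) = 20
D (MAX): max(19, 1, 5) = 19
Root (MIN): min(12, 20, 19) = 12
MIN picks the child with the lowest value: B (value 12).

B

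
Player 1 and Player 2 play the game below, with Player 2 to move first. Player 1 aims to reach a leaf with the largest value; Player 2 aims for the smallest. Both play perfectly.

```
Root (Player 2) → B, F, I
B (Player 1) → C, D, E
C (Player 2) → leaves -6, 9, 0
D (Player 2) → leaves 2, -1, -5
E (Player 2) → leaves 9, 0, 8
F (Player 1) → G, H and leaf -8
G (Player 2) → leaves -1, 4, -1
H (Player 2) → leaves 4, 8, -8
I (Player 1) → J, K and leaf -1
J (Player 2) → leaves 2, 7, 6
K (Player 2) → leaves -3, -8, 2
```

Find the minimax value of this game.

-1

C (Player 2): min(-6, 9, 0) = -6
D (Player 2): min(2, -1, -5) = -5
E (Player 2): min(9, 0, 8) = 0
B (Player 1): max(-6, -5, 0) = 0
G (Player 2): min(-1, 4, -1) = -1
H (Player 2): min(4, 8, -8) = -8
F (Player 1): max(-1, -8, -8) = -1
J (Player 2): min(2, 7, 6) = 2
K (Player 2): min(-3, -8, 2) = -8
I (Player 1): max(2, -8, -1) = 2
Root (Player 2): min(0, -1, 2) = -1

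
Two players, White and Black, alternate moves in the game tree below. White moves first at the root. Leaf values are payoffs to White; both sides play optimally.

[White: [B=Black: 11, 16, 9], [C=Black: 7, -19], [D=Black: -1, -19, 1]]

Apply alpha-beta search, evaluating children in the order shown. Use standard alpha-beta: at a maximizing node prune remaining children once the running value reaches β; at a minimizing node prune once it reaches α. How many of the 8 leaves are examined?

5

B [α=-∞,β=+∞]: v=9
C [α=9,β=+∞]: v=7 after child 1 ≤ α → α-cutoff, skip 1
D [α=9,β=+∞]: v=-1 after child 1 ≤ α → α-cutoff, skip 2
Root [α=-∞,β=+∞]: v=9
Leaves evaluated: 5 of 8.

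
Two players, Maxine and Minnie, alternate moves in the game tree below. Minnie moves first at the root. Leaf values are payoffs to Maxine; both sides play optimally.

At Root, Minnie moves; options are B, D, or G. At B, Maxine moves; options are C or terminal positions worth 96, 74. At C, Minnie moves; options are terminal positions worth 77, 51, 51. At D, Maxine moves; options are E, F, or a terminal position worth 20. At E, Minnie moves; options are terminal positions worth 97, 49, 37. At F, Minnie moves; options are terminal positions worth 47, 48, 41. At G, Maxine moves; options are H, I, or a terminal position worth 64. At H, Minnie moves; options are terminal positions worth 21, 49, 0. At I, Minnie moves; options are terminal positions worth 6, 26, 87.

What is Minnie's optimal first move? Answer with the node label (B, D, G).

C (Minnie): min(77, 51, 51) = 51
B (Maxine): max(51, 96, 74) = 96
E (Minnie): min(97, 49, 37) = 37
F (Minnie): min(47, 48, 41) = 41
D (Maxine): max(37, 41, 20) = 41
H (Minnie): min(21, 49, 0) = 0
I (Minnie): min(6, 26, 87) = 6
G (Maxine): max(0, 6, 64) = 64
Root (Minnie): min(96, 41, 64) = 41
Minnie picks the child with the lowest value: D (value 41).

D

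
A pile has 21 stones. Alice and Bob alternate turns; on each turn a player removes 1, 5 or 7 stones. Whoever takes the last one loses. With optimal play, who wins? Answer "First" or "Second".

Second

i:   0  1  2  3  4  5  6  7  8  9 10 11 12 13 14 15 16 17 18 19 20 21
     W  L  W  L  W  L  W  L  W  L  W  L  W  L  W  L  W  L  W  L  W  L
Position 21 is L, so the second player wins.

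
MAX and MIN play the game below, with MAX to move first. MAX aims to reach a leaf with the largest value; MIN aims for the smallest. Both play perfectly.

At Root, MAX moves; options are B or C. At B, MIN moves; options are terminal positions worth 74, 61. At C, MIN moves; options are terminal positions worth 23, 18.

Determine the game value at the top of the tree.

61

B (MIN): min(74, 61) = 61
C (MIN): min(23, 18) = 18
Root (MAX): max(61, 18) = 61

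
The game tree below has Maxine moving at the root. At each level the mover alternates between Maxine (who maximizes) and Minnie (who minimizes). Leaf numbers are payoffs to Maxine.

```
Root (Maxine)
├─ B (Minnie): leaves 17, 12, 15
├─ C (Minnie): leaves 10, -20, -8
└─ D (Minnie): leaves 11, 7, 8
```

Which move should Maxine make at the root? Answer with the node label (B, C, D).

B

B (Minnie): min(17, 12, 15) = 12
C (Minnie): min(10, -20, -8) = -20
D (Minnie): min(11, 7, 8) = 7
Root (Maxine): max(12, -20, 7) = 12
Maxine picks the child with the highest value: B (value 12).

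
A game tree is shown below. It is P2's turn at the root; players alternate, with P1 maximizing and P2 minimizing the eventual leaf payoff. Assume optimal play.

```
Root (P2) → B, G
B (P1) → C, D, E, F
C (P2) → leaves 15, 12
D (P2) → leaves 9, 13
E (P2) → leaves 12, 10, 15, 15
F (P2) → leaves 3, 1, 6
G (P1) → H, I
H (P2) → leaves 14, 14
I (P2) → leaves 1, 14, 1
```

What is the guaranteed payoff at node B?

C: min(15, 12) = 12
D: min(9, 13) = 9
E: min(12, 10, 15, 15) = 10
F: min(3, 1, 6) = 1
B: max(12, 9, 10, 1) = 12

12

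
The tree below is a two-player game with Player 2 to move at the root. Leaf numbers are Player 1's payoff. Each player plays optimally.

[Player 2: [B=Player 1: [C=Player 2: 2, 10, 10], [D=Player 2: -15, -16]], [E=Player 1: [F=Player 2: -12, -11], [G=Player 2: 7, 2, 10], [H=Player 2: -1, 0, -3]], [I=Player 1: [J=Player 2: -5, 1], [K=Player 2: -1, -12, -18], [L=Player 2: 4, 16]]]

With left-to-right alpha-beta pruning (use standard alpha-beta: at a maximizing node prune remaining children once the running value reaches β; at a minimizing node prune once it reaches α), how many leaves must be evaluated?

C [α=-∞,β=+∞]: v=2
D [α=2,β=+∞]: v=-15 after child 1 ≤ α → α-cutoff, skip 1
B [α=-∞,β=+∞]: v=2
F [α=-∞,β=2]: v=-12
G [α=-12,β=2]: v=2
E [α=-∞,β=2]: v=2 after child 2 ≥ β → β-cutoff, skip 1
J [α=-∞,β=2]: v=-5
K [α=-5,β=2]: v=-12 after child 2 ≤ α → α-cutoff, skip 1
L [α=-5,β=2]: v=4
I [α=-∞,β=2]: v=4
Root [α=-∞,β=+∞]: v=2
Leaves evaluated: 15 of 20.

15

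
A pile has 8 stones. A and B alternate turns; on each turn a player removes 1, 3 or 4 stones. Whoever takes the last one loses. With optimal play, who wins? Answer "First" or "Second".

Compute winning (W) and losing (L) positions by backward induction:
i:   0  1  2  3  4  5  6  7  8
     W  L  W  L  W  W  W  W  L
Position 8 is L, so the second player wins.

Second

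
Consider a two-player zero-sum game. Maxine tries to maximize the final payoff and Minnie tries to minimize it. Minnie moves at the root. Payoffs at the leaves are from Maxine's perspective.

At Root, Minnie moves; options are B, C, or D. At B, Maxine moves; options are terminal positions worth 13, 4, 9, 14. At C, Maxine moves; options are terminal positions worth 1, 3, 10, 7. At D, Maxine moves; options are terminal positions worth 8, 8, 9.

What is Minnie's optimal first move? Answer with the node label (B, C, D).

B (Maxine): max(13, 4, 9, 14) = 14
C (Maxine): max(1, 3, 10, 7) = 10
D (Maxine): max(8, 8, 9) = 9
Root (Minnie): min(14, 10, 9) = 9
Minnie picks the child with the lowest value: D (value 9).

D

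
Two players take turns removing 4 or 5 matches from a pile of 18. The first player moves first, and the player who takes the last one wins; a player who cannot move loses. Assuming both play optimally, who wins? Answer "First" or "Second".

Second

i:   0  1  2  3  4  5  6  7  8  9 10 11 12 13 14 15 16 17 18
     L  L  L  L  W  W  W  W  W  L  L  L  L  W  W  W  W  W  L
Position 18 is L, so the second player wins.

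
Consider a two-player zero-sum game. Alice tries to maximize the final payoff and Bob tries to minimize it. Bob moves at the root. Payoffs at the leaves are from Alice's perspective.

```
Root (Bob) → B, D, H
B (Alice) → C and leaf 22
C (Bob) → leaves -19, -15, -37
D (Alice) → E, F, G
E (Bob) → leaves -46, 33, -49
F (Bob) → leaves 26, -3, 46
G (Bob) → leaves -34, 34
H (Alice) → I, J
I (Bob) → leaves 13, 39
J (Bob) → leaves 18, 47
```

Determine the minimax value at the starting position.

C (Bob): min(-19, -15, -37) = -37
B (Alice): max(-37, 22) = 22
E (Bob): min(-46, 33, -49) = -49
F (Bob): min(26, -3, 46) = -3
G (Bob): min(-34, 34) = -34
D (Alice): max(-49, -3, -34) = -3
I (Bob): min(13, 39) = 13
J (Bob): min(18, 47) = 18
H (Alice): max(13, 18) = 18
Root (Bob): min(22, -3, 18) = -3

-3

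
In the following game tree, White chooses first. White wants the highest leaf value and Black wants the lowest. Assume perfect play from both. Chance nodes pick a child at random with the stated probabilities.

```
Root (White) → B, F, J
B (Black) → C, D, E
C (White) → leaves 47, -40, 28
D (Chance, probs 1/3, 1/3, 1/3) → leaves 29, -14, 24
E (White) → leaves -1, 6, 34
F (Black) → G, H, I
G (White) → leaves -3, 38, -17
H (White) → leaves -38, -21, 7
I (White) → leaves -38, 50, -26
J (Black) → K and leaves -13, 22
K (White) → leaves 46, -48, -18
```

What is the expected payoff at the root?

C (White): max(47, -40, 28) = 47
D (Chance): 1/3·29 + 1/3·-14 + 1/3·24 = 13
E (White): max(-1, 6, 34) = 34
B (Black): min(47, 13, 34) = 13
G (White): max(-3, 38, -17) = 38
H (White): max(-38, -21, 7) = 7
I (White): max(-38, 50, -26) = 50
F (Black): min(38, 7, 50) = 7
K (White): max(46, -48, -18) = 46
J (Black): min(46, -13, 22) = -13
Root (White): max(13, 7, -13) = 13

13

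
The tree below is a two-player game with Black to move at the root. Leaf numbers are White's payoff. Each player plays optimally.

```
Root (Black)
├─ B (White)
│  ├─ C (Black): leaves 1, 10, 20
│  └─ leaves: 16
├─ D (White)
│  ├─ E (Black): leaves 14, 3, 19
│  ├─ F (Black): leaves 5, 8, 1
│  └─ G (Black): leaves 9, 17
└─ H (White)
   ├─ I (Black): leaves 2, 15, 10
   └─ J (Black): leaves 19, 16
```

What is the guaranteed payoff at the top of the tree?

C (Black): min(1, 10, 20) = 1
B (White): max(1, 16) = 16
E (Black): min(14, 3, 19) = 3
F (Black): min(5, 8, 1) = 1
G (Black): min(9, 17) = 9
D (White): max(3, 1, 9) = 9
I (Black): min(2, 15, 10) = 2
J (Black): min(19, 16) = 16
H (White): max(2, 16) = 16
Root (Black): min(16, 9, 16) = 9

9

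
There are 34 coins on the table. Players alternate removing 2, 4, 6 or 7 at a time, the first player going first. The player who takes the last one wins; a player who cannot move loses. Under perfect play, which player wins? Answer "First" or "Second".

Compute winning (W) and losing (L) positions by backward induction:
i:   0  1  2  3  4  5  6  7  8  9 10 11 12 13 14 15 16 17 18 19 20 21 22 23 24 25 26 27 28 29 30 31 32 33 34
     L  L  W  W  W  W  W  W  W  L  L  W  W  W  W  W  W  W  L  L  W  W  W  W  W  W  W  L  L  W  W  W  W  W  W
Position 34 is W, so the first player wins.

First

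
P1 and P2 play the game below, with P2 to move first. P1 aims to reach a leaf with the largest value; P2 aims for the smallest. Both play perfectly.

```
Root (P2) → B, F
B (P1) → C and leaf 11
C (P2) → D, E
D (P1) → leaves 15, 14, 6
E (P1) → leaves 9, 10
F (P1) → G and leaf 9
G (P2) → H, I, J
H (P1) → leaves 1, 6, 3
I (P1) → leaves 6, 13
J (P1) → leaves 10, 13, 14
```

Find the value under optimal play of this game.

9

D (P1): max(15, 14, 6) = 15
E (P1): max(9, 10) = 10
C (P2): min(15, 10) = 10
B (P1): max(10, 11) = 11
H (P1): max(1, 6, 3) = 6
I (P1): max(6, 13) = 13
J (P1): max(10, 13, 14) = 14
G (P2): min(6, 13, 14) = 6
F (P1): max(6, 9) = 9
Root (P2): min(11, 9) = 9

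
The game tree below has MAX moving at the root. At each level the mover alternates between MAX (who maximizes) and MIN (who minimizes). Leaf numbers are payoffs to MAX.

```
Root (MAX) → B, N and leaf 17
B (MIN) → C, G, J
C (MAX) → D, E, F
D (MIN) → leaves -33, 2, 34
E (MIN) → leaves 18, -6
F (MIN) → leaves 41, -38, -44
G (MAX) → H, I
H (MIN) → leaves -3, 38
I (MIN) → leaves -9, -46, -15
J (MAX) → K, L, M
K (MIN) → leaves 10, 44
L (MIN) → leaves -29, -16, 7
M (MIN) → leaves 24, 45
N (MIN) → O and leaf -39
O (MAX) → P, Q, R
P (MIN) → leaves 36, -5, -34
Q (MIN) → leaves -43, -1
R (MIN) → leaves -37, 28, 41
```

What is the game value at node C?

-6

D: min(-33, 2, 34) = -33
E: min(18, -6) = -6
F: min(41, -38, -44) = -44
C: max(-33, -6, -44) = -6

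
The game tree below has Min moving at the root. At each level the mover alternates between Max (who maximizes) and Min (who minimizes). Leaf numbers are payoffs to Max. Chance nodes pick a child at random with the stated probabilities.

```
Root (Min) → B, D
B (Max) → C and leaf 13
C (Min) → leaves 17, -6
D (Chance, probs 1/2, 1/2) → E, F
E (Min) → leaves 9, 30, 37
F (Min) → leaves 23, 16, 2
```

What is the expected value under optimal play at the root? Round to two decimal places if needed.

C (Min): min(17, -6) = -6
B (Max): max(-6, 13) = 13
E (Min): min(9, 30, 37) = 9
F (Min): min(23, 16, 2) = 2
D (Chance): 1/2·9 + 1/2·2 = 5.5
Root (Min): min(13, 5.5) = 5.5

5.5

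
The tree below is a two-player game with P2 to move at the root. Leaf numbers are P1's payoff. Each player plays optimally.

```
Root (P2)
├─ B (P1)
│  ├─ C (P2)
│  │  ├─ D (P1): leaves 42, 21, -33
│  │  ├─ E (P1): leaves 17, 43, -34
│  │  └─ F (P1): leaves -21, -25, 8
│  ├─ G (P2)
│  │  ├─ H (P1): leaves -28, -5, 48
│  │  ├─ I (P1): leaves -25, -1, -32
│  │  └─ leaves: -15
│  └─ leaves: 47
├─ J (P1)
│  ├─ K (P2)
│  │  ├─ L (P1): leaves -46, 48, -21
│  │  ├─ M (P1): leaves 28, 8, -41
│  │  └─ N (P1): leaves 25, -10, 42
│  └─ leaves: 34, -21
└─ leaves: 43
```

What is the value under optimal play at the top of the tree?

34

D (P1): max(42, 21, -33) = 42
E (P1): max(17, 43, -34) = 43
F (P1): max(-21, -25, 8) = 8
C (P2): min(42, 43, 8) = 8
H (P1): max(-28, -5, 48) = 48
I (P1): max(-25, -1, -32) = -1
G (P2): min(48, -1, -15) = -15
B (P1): max(8, -15, 47) = 47
L (P1): max(-46, 48, -21) = 48
M (P1): max(28, 8, -41) = 28
N (P1): max(25, -10, 42) = 42
K (P2): min(48, 28, 42) = 28
J (P1): max(28, 34, -21) = 34
Root (P2): min(47, 34, 43) = 34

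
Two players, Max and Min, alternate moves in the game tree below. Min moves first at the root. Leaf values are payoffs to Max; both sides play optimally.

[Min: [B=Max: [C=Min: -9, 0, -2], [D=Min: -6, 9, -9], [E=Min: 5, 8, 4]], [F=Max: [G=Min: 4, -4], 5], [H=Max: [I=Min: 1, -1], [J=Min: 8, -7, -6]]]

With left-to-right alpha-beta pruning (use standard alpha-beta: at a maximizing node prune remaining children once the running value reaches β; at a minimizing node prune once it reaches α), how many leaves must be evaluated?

16

C [α=-∞,β=+∞]: v=-9
D [α=-9,β=+∞]: v=-9
E [α=-9,β=+∞]: v=4
B [α=-∞,β=+∞]: v=4
G [α=-∞,β=4]: v=-4
F [α=-∞,β=4]: v=5
I [α=-∞,β=4]: v=-1
J [α=-1,β=4]: v=-7 after child 2 ≤ α → α-cutoff, skip 1
H [α=-∞,β=4]: v=-1
Root [α=-∞,β=+∞]: v=-1
Leaves evaluated: 16 of 17.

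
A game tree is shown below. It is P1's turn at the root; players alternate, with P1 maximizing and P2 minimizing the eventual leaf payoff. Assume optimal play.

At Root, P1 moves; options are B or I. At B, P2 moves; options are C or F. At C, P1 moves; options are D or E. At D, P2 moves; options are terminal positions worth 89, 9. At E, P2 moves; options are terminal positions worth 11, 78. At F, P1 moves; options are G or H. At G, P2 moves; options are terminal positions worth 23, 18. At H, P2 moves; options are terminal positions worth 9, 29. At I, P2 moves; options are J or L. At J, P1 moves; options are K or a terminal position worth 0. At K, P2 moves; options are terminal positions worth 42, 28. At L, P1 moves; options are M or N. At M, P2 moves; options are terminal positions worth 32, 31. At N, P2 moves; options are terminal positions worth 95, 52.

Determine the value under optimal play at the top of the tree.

D (P2): min(89, 9) = 9
E (P2): min(11, 78) = 11
C (P1): max(9, 11) = 11
G (P2): min(23, 18) = 18
H (P2): min(9, 29) = 9
F (P1): max(18, 9) = 18
B (P2): min(11, 18) = 11
K (P2): min(42, 28) = 28
J (P1): max(28, 0) = 28
M (P2): min(32, 31) = 31
N (P2): min(95, 52) = 52
L (P1): max(31, 52) = 52
I (P2): min(28, 52) = 28
Root (P1): max(11, 28) = 28

28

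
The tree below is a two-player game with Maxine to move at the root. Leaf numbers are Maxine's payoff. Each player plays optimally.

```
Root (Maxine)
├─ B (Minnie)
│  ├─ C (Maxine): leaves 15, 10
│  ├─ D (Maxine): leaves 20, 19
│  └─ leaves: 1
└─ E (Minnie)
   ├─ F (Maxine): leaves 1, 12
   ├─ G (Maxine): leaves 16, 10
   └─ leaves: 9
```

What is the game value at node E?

9

F: max(1, 12) = 12
G: max(16, 10) = 16
E: min(12, 16, 9) = 9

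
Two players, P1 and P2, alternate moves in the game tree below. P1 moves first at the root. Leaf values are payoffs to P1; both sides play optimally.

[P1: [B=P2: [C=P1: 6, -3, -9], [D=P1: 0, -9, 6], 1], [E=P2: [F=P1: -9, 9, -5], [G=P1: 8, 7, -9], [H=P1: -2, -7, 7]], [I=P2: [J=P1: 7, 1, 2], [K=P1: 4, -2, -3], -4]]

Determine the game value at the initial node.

7

C (P1): max(6, -3, -9) = 6
D (P1): max(0, -9, 6) = 6
B (P2): min(6, 6, 1) = 1
F (P1): max(-9, 9, -5) = 9
G (P1): max(8, 7, -9) = 8
H (P1): max(-2, -7, 7) = 7
E (P2): min(9, 8, 7) = 7
J (P1): max(7, 1, 2) = 7
K (P1): max(4, -2, -3) = 4
I (P2): min(7, 4, -4) = -4
Root (P1): max(1, 7, -4) = 7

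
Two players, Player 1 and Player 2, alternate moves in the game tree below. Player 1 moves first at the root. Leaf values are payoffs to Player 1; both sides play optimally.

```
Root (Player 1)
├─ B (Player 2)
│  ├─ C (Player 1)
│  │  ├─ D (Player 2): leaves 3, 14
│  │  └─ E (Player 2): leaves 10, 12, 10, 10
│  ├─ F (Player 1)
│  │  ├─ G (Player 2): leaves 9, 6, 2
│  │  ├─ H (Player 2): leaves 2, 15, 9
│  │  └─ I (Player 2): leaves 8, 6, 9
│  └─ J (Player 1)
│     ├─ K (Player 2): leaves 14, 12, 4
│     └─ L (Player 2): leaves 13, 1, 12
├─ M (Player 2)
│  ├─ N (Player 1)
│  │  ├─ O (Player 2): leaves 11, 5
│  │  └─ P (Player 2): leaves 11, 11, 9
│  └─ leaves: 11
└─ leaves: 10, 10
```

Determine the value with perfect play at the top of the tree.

D (Player 2): min(3, 14) = 3
E (Player 2): min(10, 12, 10, 10) = 10
C (Player 1): max(3, 10) = 10
G (Player 2): min(9, 6, 2) = 2
H (Player 2): min(2, 15, 9) = 2
I (Player 2): min(8, 6, 9) = 6
F (Player 1): max(2, 2, 6) = 6
K (Player 2): min(14, 12, 4) = 4
L (Player 2): min(13, 1, 12) = 1
J (Player 1): max(4, 1) = 4
B (Player 2): min(10, 6, 4) = 4
O (Player 2): min(11, 5) = 5
P (Player 2): min(11, 11, 9) = 9
N (Player 1): max(5, 9) = 9
M (Player 2): min(9, 11) = 9
Root (Player 1): max(4, 9, 10, 10) = 10

10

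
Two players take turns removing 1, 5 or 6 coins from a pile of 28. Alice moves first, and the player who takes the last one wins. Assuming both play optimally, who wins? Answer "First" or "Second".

First

W/L table (W = player to move can force a win):
i:   0  1  2  3  4  5  6  7  8  9 10 11 12 13 14 15 16 17 18 19 20 21 22 23 24 25 26 27 28
     L  W  L  W  L  W  W  W  W  W  W  L  W  L  W  L  W  W  W  W  W  W  L  W  L  W  L  W  W
Position 28 is W, so the first player wins.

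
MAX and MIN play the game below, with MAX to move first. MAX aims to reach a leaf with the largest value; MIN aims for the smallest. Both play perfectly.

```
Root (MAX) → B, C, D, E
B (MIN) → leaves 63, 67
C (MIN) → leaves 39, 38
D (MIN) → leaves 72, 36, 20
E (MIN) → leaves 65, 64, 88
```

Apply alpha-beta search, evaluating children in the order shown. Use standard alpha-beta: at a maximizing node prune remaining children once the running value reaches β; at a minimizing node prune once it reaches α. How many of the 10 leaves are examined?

8

B [α=-∞,β=+∞]: v=63
C [α=63,β=+∞]: v=39 after child 1 ≤ α → α-cutoff, skip 1
D [α=63,β=+∞]: v=36 after child 2 ≤ α → α-cutoff, skip 1
E [α=63,β=+∞]: v=64
Root [α=-∞,β=+∞]: v=64
Leaves evaluated: 8 of 10.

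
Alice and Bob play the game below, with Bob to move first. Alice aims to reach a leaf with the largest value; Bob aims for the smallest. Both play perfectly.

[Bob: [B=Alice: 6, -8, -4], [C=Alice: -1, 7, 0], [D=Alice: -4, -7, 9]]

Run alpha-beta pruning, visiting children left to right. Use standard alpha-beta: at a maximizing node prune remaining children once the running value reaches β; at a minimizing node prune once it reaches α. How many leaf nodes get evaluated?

B [α=-∞,β=+∞]: v=6
C [α=-∞,β=6]: v=7 after child 2 ≥ β → β-cutoff, skip 1
D [α=-∞,β=6]: v=9
Root [α=-∞,β=+∞]: v=6
Leaves evaluated: 8 of 9.

8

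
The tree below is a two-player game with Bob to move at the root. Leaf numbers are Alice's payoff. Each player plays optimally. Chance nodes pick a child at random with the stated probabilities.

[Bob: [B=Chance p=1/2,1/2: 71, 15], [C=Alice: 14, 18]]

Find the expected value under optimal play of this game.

18

B (Chance): 1/2·71 + 1/2·15 = 43
C (Alice): max(14, 18) = 18
Root (Bob): min(43, 18) = 18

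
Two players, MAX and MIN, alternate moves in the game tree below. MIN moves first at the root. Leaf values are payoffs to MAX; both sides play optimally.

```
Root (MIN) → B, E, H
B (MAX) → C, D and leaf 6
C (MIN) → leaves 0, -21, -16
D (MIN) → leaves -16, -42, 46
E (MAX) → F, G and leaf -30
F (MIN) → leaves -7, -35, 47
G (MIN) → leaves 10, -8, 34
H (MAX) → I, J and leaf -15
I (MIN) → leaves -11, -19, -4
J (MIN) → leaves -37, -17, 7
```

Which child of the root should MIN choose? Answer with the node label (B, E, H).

C (MIN): min(0, -21, -16) = -21
D (MIN): min(-16, -42, 46) = -42
B (MAX): max(-21, -42, 6) = 6
F (MIN): min(-7, -35, 47) = -35
G (MIN): min(10, -8, 34) = -8
E (MAX): max(-35, -8, -30) = -8
I (MIN): min(-11, -19, -4) = -19
J (MIN): min(-37, -17, 7) = -37
H (MAX): max(-19, -37, -15) = -15
Root (MIN): min(6, -8, -15) = -15
MIN picks the child with the lowest value: H (value -15).

H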